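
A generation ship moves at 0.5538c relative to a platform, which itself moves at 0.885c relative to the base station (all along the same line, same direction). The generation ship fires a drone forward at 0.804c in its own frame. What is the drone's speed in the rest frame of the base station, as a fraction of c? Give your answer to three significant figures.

0.996c

First combine the drone and generation ship (S''→S'): u₁ = (0.804 + 0.5538)/(1 + 0.804×0.5538) = 1.3578/1.4452552 = 0.93949.
Then combine with the platform (S'→S): u = (0.93949 + 0.885)/(1 + 0.93949×0.885) = 1.82449/1.83144865 = 0.9962.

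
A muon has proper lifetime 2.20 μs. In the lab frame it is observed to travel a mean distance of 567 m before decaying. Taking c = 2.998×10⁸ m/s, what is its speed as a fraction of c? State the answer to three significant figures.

Let x = d/(cτ) = 567.0 m / (2.998×10⁸ m/s × 2.200×10^-6 s) = 0.85966. Since d = βγcτ, x = βγ = β/√(1−β²).
Solving: β² = x²/(1+x²) = 0.739015/1.739015 = 0.424962, so β = 0.652.

0.652c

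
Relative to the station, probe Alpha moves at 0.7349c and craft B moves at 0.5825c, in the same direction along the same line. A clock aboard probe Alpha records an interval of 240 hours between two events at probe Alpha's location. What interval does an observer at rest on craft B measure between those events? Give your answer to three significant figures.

249 hours

Transform probe Alpha's velocity into craft B's frame: (0.7349 − 0.5825)/(1 − 0.7349·0.5825) = 0.1524/0.57192075, so the relative speed is 0.26647c.
At |u| = 0.26647c, γ = (1 − 0.0710063)^(−1/2) = 1.0375.
The clock on probe Alpha records proper time, so craft B measures Δt = γΔτ = 1.0375 × 240 = 249 hours.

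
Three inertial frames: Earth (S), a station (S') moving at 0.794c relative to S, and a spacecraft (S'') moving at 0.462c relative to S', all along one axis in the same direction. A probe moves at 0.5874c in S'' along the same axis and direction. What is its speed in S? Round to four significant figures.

0.9783c

Apply u = (u'+v)/(1+u'v) twice. Probe in the station frame: (0.5874+0.462)/(1+0.5874·0.462) = 1.0494/1.2713788 = 0.8254c.
That velocity, transformed to the rest frame of Earth: (0.8254+0.794)/(1+0.8254·0.794) = 1.6194/1.6553676 = 0.97827c.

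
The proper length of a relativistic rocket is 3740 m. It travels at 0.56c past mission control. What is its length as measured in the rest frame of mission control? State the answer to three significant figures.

3100 m

With β = 0.56, γ = 1/√(1 − 0.56²) = 1/√0.6864 = 1.207.
Length contraction: L = L₀/γ = 3740/1.207 = 3100 m.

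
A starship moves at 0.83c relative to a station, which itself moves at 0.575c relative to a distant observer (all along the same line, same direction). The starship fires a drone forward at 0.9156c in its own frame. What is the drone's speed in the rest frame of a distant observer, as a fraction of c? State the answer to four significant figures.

0.9978c

Compose velocities in two stages. Stage 1 (into S'): u₁ = (0.9156+0.83)/(1+0.9156×0.83) = 0.99185.
Stage 2 (into S): u = (0.99185+0.575)/(1+0.99185×0.575) = 0.99779, so the speed is 0.9978c.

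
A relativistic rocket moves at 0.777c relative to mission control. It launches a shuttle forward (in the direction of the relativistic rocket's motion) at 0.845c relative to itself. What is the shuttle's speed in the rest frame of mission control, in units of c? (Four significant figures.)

0.9791c

Relativistic velocity addition: u = (u' + v)/(1 + u'v/c²), with u' = 0.845c and v = 0.777c.
Numerator: 0.845 + 0.777 = 1.622. Denominator: 1 + (0.845)(0.777) = 1.656565.
u = 1.622/1.656565 = 0.97913, so the speed is 0.9791c.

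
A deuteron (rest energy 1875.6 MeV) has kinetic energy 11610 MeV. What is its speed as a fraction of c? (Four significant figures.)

0.9903c

K = (γ−1)mc², so γ = 1 + 11610/1875.6 = 7.19.
Then v/c = √(1 − γ⁻²) = √(1 − 0.0193438) = √0.9806562 = 0.9903.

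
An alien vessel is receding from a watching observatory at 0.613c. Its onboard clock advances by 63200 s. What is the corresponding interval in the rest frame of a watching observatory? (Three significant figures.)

With β = 0.613, γ = 1/√(1 − 0.613²) = 1/√0.624231 = 1.2657.
Time dilation: Δt = γ·Δτ = 1.2657 × 63200 = 80000 s.

80000 s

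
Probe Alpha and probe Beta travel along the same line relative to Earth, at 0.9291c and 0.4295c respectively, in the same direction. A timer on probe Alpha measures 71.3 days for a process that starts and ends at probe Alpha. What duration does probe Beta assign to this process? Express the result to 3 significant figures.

128 days

Speed of probe Alpha in probe Beta's frame: u = (v_A − v_B)/(1 − v_A v_B/c²) = (0.9291 − 0.4295)/(1 − 0.9291×0.4295) = 0.4996/0.60095155 = 0.83135; |u| = 0.83135c.
At |u| = 0.83135c, γ = (1 − 0.691143)^(−1/2) = 1.7994.
The clock on probe Alpha records proper time, so probe Beta measures Δt = γΔτ = 1.7994 × 71.3 = 128 days.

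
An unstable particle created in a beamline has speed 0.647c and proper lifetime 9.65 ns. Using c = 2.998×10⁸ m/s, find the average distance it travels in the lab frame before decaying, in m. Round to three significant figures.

γ = 1/√(1 − β²) = 1/√(1 − 0.418609) = 1/√0.581391 = 1/0.76249 = 1.3115.
Lab-frame lifetime: Δt = γτ = 1.3115 × 9.65 ns = 12.656 ns.
Distance: d = vΔt = 0.647 × 2.998×10⁸ m/s × 1.2656×10^-8 s = 2.45 m.

2.45 m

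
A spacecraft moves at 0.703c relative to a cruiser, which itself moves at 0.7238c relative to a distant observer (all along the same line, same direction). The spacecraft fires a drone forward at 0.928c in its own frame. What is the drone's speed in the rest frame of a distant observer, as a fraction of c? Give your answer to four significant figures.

Compose velocities in two stages. Stage 1 (into S'): u₁ = (0.928+0.703)/(1+0.928×0.703) = 0.98706.
Stage 2 (into S): u = (0.98706+0.7238)/(1+0.98706×0.7238) = 0.99792, so the speed is 0.9979c.

0.9979c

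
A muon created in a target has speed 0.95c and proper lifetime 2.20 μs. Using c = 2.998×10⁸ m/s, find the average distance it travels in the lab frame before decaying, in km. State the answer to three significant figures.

2.01 km

With β = 0.95, γ = 1/√(1 − 0.95²) = 1/√0.0975 = 3.2026.
Lab-frame lifetime: Δt = γτ = 3.2026 × 2.20 μs = 7.0457 μs.
Distance: d = vΔt = 0.95 × 2.998×10⁸ m/s × 7.0457×10^-6 s = 2010 m = 2.01 km.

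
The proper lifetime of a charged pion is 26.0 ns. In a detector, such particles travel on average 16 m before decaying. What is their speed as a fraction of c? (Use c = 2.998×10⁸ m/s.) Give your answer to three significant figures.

d = βγcτ ⇒ βγ = d/(cτ) = 16.00 m / (7.7948 m) = 2.0527.
β = (βγ)/√(1+(βγ)²) = 2.0527/√5.21358 = 0.899.

0.899c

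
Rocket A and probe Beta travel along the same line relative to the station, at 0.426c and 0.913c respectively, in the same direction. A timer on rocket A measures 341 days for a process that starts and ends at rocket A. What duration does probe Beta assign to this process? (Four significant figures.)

564.6 days

The velocity of rocket A relative to probe Beta is (0.426 − 0.913)c / (1 − 0.426×0.913) = −0.79697c; relative speed 0.79697c.
γ for this relative speed: γ = 1/√(1 − 0.635161) = 1.6556.
The clock on rocket A records proper time, so probe Beta measures Δt = γΔτ = 1.6556 × 341 = 564.6 days.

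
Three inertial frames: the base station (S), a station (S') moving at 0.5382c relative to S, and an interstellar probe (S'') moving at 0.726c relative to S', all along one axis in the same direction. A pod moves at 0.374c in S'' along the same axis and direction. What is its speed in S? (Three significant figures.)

Compose velocities in two stages. Stage 1 (into S'): u₁ = (0.374+0.726)/(1+0.374×0.726) = 0.8651.
Stage 2 (into S): u = (0.8651+0.5382)/(1+0.8651×0.5382) = 0.95749, so the speed is 0.957c.

0.957c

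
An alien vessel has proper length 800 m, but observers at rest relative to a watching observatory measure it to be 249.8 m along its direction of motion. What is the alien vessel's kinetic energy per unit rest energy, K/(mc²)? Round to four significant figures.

2.203

From L = L₀/γ: γ = 800/249.8 = 3.20256.
K/(mc²) = γ − 1 = 3.20256 − 1 = 2.203.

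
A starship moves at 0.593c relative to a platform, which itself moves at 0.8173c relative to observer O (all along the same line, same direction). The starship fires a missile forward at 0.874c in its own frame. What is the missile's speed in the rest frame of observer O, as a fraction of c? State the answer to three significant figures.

0.997c

Compose velocities in two stages. Stage 1 (into S'): u₁ = (0.874+0.593)/(1+0.874×0.593) = 0.96622.
Stage 2 (into S): u = (0.96622+0.8173)/(1+0.96622×0.8173) = 0.99655, so the speed is 0.997c.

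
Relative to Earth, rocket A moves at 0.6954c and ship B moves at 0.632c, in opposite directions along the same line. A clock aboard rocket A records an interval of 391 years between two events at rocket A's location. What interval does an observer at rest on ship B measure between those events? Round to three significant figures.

Transform rocket A's velocity into ship B's frame: (0.6954 + 0.632)/(1 + 0.6954·0.632) = 1.3274/1.4394928, so the relative speed is 0.92213c.
At |u| = 0.92213c, γ = (1 − 0.850324)^(−1/2) = 2.5848.
Rocket A's interval is proper; time dilation gives Δt_B = γΔτ = 2.5848 × 391 years = 1010 years.

1010 years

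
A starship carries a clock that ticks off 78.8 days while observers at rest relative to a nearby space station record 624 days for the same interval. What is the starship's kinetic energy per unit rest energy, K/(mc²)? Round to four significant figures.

6.919

γ = Δt/Δτ = 624/78.8 = 7.91878.
Since K = (γ−1)mc², K/(mc²) = 7.91878 − 1 = 6.919.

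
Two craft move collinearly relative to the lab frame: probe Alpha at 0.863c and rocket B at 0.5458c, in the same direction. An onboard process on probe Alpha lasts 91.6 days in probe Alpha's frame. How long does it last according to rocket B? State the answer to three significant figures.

114 days

Speed of probe Alpha in rocket B's frame: u = (v_A − v_B)/(1 − v_A v_B/c²) = (0.863 − 0.5458)/(1 − 0.863×0.5458) = 0.3172/0.5289746 = 0.59965; |u| = 0.59965c.
γ for this relative speed: γ = 1/√(1 − 0.35958) = 1.2496.
The clock on probe Alpha records proper time, so rocket B measures Δt = γΔτ = 1.2496 × 91.6 = 114 days.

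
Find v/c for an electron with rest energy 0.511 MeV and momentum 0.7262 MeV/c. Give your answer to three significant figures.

0.818

pc/(mc²) = 0.7262/0.511 = 1.4211 = βγ = β/√(1−β²).
So β² = x²/(1 + x²) with x = 1.4211: x² = 2.01953, β² = 2.01953/3.01953 = 0.668823, β = 0.818.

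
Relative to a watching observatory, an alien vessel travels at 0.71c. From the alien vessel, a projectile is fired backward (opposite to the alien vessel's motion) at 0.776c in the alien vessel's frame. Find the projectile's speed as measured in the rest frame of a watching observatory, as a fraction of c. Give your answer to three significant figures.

In units of c, u = (u' + v)/(1 + u'v) with u' = −0.776 and v = 0.71.
Numerator: −0.776 + 0.71 = −0.066. Denominator: 1 + (−0.776)(0.71) = 0.44904.
u = −0.066/0.44904 = −0.14698, so the speed is 0.147c.

0.147c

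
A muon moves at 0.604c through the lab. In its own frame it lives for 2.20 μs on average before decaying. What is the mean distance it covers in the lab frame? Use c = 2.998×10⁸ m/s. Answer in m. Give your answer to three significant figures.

500 m

Lorentz factor: γ = (1 − 0.364816)^(−1/2) = 1.2547.
Lab-frame lifetime: Δt = γτ = 1.2547 × 2.20 μs = 2.7603 μs.
Distance: d = vΔt = 0.604 × 2.998×10⁸ m/s × 2.7603×10^-6 s = 500 m.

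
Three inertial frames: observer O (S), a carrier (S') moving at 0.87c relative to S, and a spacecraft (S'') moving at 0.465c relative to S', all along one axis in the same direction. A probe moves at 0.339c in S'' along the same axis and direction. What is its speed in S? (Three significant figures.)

First combine the probe and spacecraft (S''→S'): u₁ = (0.339 + 0.465)/(1 + 0.339×0.465) = 0.804/1.157635 = 0.69452.
Then combine with the carrier (S'→S): u = (0.69452 + 0.87)/(1 + 0.69452×0.87) = 1.56452/1.6042324 = 0.97525.

0.975c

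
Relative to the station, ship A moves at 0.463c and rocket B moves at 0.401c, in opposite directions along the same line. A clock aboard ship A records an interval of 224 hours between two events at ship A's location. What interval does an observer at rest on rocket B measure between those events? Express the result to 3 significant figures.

327 hours

Speed of ship A in rocket B's frame: u = (v_A + v_B)/(1 + v_A v_B/c²) = (0.463 + 0.401)/(1 + 0.463×0.401) = 0.864/1.185663 = 0.72871; |u| = 0.72871c.
At |u| = 0.72871c, γ = (1 − 0.531018)^(−1/2) = 1.4602.
The clock on ship A records proper time, so rocket B measures Δt = γΔτ = 1.4602 × 224 = 327 hours.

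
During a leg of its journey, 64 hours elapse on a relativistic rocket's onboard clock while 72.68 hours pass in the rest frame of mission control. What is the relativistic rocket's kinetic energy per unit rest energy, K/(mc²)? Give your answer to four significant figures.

0.1356

The time-dilation ratio gives γ = 72.68/64 = 1.13563.
K/(mc²) = γ − 1 = 1.13563 − 1 = 0.1356.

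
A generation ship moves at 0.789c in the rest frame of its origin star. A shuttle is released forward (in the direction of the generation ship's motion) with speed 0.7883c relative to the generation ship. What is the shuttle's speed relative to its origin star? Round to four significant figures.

Relativistic velocity addition: u = (u' + v)/(1 + u'v/c²), with u' = 0.7883c and v = 0.789c.
Numerator: 0.7883 + 0.789 = 1.5773. Denominator: 1 + (0.7883)(0.789) = 1.6219687.
u = 1.5773/1.6219687 = 0.97246, so the speed is 0.9725c.

0.9725c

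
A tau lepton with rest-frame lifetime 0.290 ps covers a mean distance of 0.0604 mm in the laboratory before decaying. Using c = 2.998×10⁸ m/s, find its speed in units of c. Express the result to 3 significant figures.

0.571c

Lab distance = (lab lifetime)·v = γτ·βc, so βγ = d/(cτ) = 6.040×10^-5/(2.998×10⁸ × 2.900×10^-13) = 0.69472.
With βγ = 0.69472: γ² = 1 + (βγ)² = 1.482636, and β = (βγ)/γ = 0.69472/1.21764 = 0.571.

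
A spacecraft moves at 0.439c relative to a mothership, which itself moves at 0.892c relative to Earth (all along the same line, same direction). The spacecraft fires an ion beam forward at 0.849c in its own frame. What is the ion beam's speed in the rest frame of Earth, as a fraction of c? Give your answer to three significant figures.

0.996c

Compose velocities in two stages. Stage 1 (into S'): u₁ = (0.849+0.439)/(1+0.849×0.439) = 0.93829.
Stage 2 (into S): u = (0.93829+0.892)/(1+0.93829×0.892) = 0.99637, so the speed is 0.996c.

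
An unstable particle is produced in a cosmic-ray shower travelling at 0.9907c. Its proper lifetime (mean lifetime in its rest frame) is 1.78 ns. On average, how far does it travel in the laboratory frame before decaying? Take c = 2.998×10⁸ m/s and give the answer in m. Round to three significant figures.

γ = 1/√(1 − β²) = 1/√(1 − 0.98148649) = 1/√0.01851351 = 1/0.136064 = 7.3495.
Lab-frame lifetime: Δt = γτ = 7.3495 × 1.78 ns = 13.082 ns.
Distance: d = vΔt = 0.9907 × 2.998×10⁸ m/s × 1.3082×10^-8 s = 3.89 m.

3.89 m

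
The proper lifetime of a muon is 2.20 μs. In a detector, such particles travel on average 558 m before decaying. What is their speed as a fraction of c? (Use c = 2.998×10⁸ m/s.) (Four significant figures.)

0.6459c

Let x = d/(cτ) = 558.0 m / (2.998×10⁸ m/s × 2.200×10^-6 s) = 0.84602. Since d = βγcτ, x = βγ = β/√(1−β²).
Solving: β² = x²/(1+x²) = 0.71575/1.71575 = 0.417165, so β = 0.6459.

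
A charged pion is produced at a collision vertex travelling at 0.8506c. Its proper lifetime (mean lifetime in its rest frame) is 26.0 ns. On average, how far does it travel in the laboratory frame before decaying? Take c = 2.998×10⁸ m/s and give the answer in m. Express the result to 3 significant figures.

12.6 m

γ = 1/√(1 − β²) = 1/√(1 − 0.72352036) = 1/√0.27647964 = 1/0.525813 = 1.9018.
Lab-frame lifetime: Δt = γτ = 1.9018 × 26.0 ns = 49.447 ns.
Distance: d = vΔt = 0.8506 × 2.998×10⁸ m/s × 4.9447×10^-8 s = 12.6 m.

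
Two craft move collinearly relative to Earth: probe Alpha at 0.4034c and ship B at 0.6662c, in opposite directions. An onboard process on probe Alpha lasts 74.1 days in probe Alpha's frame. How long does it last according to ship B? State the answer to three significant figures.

Transform probe Alpha's velocity into ship B's frame: (0.4034 + 0.6662)/(1 + 0.4034·0.6662) = 1.0696/1.26874508, so the relative speed is 0.84304c.
At |u| = 0.84304c, γ = (1 − 0.710716)^(−1/2) = 1.8593.
The clock on probe Alpha records proper time, so ship B measures Δt = γΔτ = 1.8593 × 74.1 = 138 days.

138 days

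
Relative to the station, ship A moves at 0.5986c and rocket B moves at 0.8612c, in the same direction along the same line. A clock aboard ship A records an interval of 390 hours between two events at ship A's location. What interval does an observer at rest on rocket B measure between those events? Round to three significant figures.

464 hours

Transform ship A's velocity into rocket B's frame: (0.5986 − 0.8612)/(1 − 0.5986·0.8612) = −0.2626/0.48448568, so the relative speed is 0.54202c.
At |u| = 0.54202c, γ = (1 − 0.293786)^(−1/2) = 1.19.
The clock on ship A records proper time, so rocket B measures Δt = γΔτ = 1.19 × 390 = 464 hours.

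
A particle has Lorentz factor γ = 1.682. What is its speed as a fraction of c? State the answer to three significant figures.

0.804c

β = √(1 − 1/γ²) = √(1 − 1/2.829124) = √0.646534 = 0.804.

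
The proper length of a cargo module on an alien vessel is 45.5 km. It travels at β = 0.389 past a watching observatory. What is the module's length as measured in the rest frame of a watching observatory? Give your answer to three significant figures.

With β = 0.389, γ = 1/√(1 − 0.389²) = 1/√0.848679 = 1.0855.
Along the direction of motion the measured length is L₀/γ = 45.5/1.0855 = 41.9 km.

41.9 km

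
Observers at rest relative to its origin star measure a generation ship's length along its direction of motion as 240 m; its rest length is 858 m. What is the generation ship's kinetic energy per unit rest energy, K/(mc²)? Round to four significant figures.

2.575

Length contraction gives γ = L₀/L = 858/240 = 3.575.
Since K = (γ−1)mc², K/(mc²) = 3.575 − 1 = 2.575.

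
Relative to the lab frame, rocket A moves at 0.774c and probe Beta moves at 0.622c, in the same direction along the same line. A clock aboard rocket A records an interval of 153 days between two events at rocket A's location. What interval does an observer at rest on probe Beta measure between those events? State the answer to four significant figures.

160.0 days

The velocity of rocket A relative to probe Beta is (0.774 − 0.622)c / (1 − 0.774×0.622) = 0.29311c; relative speed 0.29311c.
At |u| = 0.29311c, γ = (1 − 0.0859135)^(−1/2) = 1.0459.
Rocket A's interval is proper; time dilation gives Δt_B = γΔτ = 1.0459 × 153 days = 160.0 days.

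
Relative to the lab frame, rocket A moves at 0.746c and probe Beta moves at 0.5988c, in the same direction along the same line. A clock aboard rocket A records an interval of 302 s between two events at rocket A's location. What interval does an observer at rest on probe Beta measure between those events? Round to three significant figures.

313 s

Transform rocket A's velocity into probe Beta's frame: (0.746 − 0.5988)/(1 − 0.746·0.5988) = 0.1472/0.5532952, so the relative speed is 0.26604c.
At |u| = 0.26604c, γ = (1 − 0.0707773)^(−1/2) = 1.0374.
The clock on rocket A records proper time, so probe Beta measures Δt = γΔτ = 1.0374 × 302 = 313 s.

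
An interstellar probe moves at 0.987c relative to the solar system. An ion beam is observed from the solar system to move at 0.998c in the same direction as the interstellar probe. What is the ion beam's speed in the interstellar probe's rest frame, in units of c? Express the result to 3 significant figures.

0.735c

Transform to the interstellar probe's frame: u' = (u − v)/(1 − uv/c²).
u' = (0.998 − 0.987)/(1 − 0.998×0.987) = 0.011/0.014974 = 0.73461.
Speed in the interstellar probe's frame: 0.735c (in the same direction).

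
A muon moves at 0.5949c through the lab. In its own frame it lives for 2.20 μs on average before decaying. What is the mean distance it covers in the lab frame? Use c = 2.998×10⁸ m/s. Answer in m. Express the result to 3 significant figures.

γ = 1/√(1 − β²) = 1/√(1 − 0.35390601) = 1/√0.64609399 = 1/0.8038 = 1.2441.
Lab-frame lifetime: Δt = γτ = 1.2441 × 2.20 μs = 2.737 μs.
Distance: d = vΔt = 0.5949 × 2.998×10⁸ m/s × 2.7370×10^-6 s = 488 m.

488 m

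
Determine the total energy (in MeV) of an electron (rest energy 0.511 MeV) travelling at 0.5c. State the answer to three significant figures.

γ = 1/√(1 − β²) = 1/√(1 − 0.25) = 1/√0.75 = 1/0.866025 = 1.1547.
Total energy: E = γmc² = 1.1547 × 0.511 MeV = 0.590 MeV.

0.590 MeV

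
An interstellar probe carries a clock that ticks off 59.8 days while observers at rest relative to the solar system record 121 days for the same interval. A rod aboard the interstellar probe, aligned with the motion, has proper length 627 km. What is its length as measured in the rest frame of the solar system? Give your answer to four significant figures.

309.9 km

From Δt = γΔτ: γ = 121/59.8 = 2.02341.
L = L₀/γ = 627/2.02341 = 309.9 km.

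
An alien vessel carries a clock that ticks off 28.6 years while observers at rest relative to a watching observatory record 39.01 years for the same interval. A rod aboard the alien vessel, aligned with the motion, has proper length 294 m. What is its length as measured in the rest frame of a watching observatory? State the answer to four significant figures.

215.5 m

γ = Δt/Δτ = 39.01/28.6 = 1.36399.
L = L₀/γ = 294/1.36399 = 215.5 m.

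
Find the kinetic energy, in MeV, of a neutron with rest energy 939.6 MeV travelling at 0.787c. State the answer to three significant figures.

583 MeV

Lorentz factor: γ = (1 − 0.619369)^(−1/2) = 1.62087.
Kinetic energy: K = (γ − 1)mc² = (1.62087 − 1) × 939.6 MeV = 0.62087 × 939.6 = 583 MeV.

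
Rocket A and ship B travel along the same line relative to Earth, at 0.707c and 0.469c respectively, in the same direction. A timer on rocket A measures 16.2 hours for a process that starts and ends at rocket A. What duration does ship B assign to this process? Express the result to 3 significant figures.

17.3 hours

Speed of rocket A in ship B's frame: u = (v_A − v_B)/(1 − v_A v_B/c²) = (0.707 − 0.469)/(1 − 0.707×0.469) = 0.238/0.668417 = 0.35607; |u| = 0.35607c.
At |u| = 0.35607c, γ = (1 − 0.126786)^(−1/2) = 1.0701.
Rocket A's interval is proper; time dilation gives Δt_B = γΔτ = 1.0701 × 16.2 hours = 17.3 hours.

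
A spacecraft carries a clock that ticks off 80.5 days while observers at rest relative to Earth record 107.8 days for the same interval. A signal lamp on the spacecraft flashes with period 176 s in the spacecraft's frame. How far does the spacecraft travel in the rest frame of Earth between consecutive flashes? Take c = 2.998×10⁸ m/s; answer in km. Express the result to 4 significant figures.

From Δt = γΔτ: γ = 107.8/80.5 = 1.33913.
β = √(1 − 1/γ²) = 0.6651. Lab-frame period = γτ = 1.33913×176 s = 235.69 s. Distance = βc × γτ = 0.6651 × 2.998×10⁸ m/s × 235.69 s = 4.6996×10^10 m = 4.700×10^7 km.

4.700×10^7 km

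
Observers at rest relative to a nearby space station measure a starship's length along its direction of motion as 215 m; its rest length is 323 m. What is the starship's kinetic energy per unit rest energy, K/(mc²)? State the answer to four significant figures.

Length contraction gives γ = L₀/L = 323/215 = 1.50233.
Since K = (γ−1)mc², K/(mc²) = 1.50233 − 1 = 0.5023.

0.5023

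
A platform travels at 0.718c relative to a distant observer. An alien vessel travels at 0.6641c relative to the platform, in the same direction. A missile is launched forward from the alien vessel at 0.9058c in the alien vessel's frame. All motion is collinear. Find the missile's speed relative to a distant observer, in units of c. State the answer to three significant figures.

0.997c

First combine the missile and alien vessel (S''→S'): u₁ = (0.9058 + 0.6641)/(1 + 0.9058×0.6641) = 1.5699/1.60154178 = 0.98024.
Then combine with the platform (S'→S): u = (0.98024 + 0.718)/(1 + 0.98024×0.718) = 1.69824/1.70381232 = 0.99673.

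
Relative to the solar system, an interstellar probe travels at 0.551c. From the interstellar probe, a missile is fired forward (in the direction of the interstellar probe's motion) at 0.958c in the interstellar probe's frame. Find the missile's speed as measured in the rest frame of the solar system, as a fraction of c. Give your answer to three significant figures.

Relativistic velocity addition: u = (u' + v)/(1 + u'v/c²), with u' = 0.958c and v = 0.551c.
Numerator: 0.958 + 0.551 = 1.509. Denominator: 1 + (0.958)(0.551) = 1.527858.
u = 1.509/1.527858 = 0.98766, so the speed is 0.988c.

0.988c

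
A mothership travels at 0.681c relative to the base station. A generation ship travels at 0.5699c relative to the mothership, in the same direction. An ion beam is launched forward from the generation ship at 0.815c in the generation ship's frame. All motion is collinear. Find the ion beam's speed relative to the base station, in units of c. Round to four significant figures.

0.9895c

Compose velocities in two stages. Stage 1 (into S'): u₁ = (0.815+0.5699)/(1+0.815×0.5699) = 0.94567.
Stage 2 (into S): u = (0.94567+0.681)/(1+0.94567×0.681) = 0.98946, so the speed is 0.9895c.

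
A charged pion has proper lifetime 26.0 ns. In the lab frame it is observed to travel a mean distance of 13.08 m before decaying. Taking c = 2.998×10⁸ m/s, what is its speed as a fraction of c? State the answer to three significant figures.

0.859c

d = βγcτ ⇒ βγ = d/(cτ) = 13.08 m / (7.7948 m) = 1.678.
β = (βγ)/√(1+(βγ)²) = 1.678/√3.81568 = 0.859.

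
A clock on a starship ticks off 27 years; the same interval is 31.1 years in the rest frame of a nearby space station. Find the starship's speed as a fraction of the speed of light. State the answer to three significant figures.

γ = Δt/Δτ = 31.1/27 = 1.1519.
β = √(1 − 1/γ²) = √(1 − 0.753651) = √0.246349 = 0.496.

0.496c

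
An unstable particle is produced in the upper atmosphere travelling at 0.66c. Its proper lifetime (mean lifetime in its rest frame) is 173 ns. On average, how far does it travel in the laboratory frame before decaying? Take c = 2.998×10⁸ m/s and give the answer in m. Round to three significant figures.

γ = 1/√(1 − β²) = 1/√(1 − 0.4356) = 1/√0.5644 = 1/0.751266 = 1.3311.
Lab-frame lifetime: Δt = γτ = 1.3311 × 173 ns = 230.28 ns.
Distance: d = vΔt = 0.66 × 2.998×10⁸ m/s × 2.3028×10^-7 s = 45.6 m.

45.6 m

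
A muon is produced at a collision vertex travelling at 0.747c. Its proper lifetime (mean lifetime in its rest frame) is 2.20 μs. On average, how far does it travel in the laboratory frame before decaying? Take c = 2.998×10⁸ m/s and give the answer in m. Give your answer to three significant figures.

741 m

With β = 0.747, γ = 1/√(1 − 0.747²) = 1/√0.441991 = 1.5042.
Lab-frame lifetime: Δt = γτ = 1.5042 × 2.20 μs = 3.3092 μs.
Distance: d = vΔt = 0.747 × 2.998×10⁸ m/s × 3.3092×10^-6 s = 741 m.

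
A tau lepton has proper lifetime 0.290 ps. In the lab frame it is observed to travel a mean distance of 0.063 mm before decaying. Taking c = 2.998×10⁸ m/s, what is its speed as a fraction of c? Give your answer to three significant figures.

0.587c

Lab distance = (lab lifetime)·v = γτ·βc, so βγ = d/(cτ) = 6.300×10^-5/(2.998×10⁸ × 2.900×10^-13) = 0.72462.
With βγ = 0.72462: γ² = 1 + (βγ)² = 1.525074, and β = (βγ)/γ = 0.72462/1.23494 = 0.587.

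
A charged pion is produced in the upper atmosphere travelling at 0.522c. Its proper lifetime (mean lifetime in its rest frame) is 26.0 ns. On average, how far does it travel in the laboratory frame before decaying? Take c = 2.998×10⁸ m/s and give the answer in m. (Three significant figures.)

γ = 1/√(1 − β²) = 1/√(1 − 0.272484) = 1/√0.727516 = 1/0.852945 = 1.1724.
Lab-frame lifetime: Δt = γτ = 1.1724 × 26.0 ns = 30.482 ns.
Distance: d = vΔt = 0.522 × 2.998×10⁸ m/s × 3.0482×10^-8 s = 4.77 m.

4.77 m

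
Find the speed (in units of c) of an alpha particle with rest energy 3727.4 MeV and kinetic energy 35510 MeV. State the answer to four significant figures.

0.9955c

γ = 1 + K/(mc²) = 1 + 35510/3727.4 = 10.527.
β = √(1 − 1/γ²) = √(1 − 0.00902383) = √0.99097617 = 0.9955.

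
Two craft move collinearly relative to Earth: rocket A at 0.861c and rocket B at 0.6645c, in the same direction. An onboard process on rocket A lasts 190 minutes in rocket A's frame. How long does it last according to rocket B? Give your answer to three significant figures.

Transform rocket A's velocity into rocket B's frame: (0.861 − 0.6645)/(1 − 0.861·0.6645) = 0.1965/0.4278655, so the relative speed is 0.45926c.
γ for this relative speed: γ = 1/√(1 − 0.21092) = 1.1257.
The clock on rocket A records proper time, so rocket B measures Δt = γΔτ = 1.1257 × 190 = 214 minutes.

214 minutes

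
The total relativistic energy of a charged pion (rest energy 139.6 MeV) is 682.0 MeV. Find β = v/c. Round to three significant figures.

0.979

γ = E/(mc²) = 682.0/139.6 = 4.8854.
β = √(1 − 1/γ²) = √(1 − 0.0418986) = √0.9581014 = 0.979.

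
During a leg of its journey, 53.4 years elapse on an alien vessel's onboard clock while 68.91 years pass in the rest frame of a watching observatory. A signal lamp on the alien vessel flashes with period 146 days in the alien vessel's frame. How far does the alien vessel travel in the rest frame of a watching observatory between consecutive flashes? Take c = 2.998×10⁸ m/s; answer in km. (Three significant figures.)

3.08×10^12 km

γ = Δt/Δτ = 68.91/53.4 = 1.29045.
β = √(1 − 1/γ²) = 0.63206. Lab-frame period = γτ = 1.29045×146 days = 188.41 days. Distance = βc × γτ = 0.63206 × 2.998×10⁸ m/s × 16278624 s = 3.0847×10^15 m = 3.08×10^12 km.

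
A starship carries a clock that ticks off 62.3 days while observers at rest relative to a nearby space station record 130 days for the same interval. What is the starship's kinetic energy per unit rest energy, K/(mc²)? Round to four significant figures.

γ = Δt/Δτ = 130/62.3 = 2.08668.
K/(mc²) = γ − 1 = 2.08668 − 1 = 1.087.

1.087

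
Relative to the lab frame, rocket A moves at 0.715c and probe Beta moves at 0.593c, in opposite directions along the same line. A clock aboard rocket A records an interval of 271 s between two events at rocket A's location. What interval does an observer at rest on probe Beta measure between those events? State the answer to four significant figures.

Speed of rocket A in probe Beta's frame: u = (v_A + v_B)/(1 + v_A v_B/c²) = (0.715 + 0.593)/(1 + 0.715×0.593) = 1.308/1.423995 = 0.91854; |u| = 0.91854c.
At |u| = 0.91854c, γ = (1 − 0.843716)^(−1/2) = 2.5295.
The clock on rocket A records proper time, so probe Beta measures Δt = γΔτ = 2.5295 × 271 = 685.5 s.

685.5 s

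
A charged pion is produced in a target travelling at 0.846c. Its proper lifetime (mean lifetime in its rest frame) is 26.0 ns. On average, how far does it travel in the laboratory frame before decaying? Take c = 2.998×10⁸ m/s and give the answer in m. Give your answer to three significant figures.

With β = 0.846, γ = 1/√(1 − 0.846²) = 1/√0.284284 = 1.8755.
Lab-frame lifetime: Δt = γτ = 1.8755 × 26.0 ns = 48.763 ns.
Distance: d = vΔt = 0.846 × 2.998×10⁸ m/s × 4.8763×10^-8 s = 12.4 m.

12.4 m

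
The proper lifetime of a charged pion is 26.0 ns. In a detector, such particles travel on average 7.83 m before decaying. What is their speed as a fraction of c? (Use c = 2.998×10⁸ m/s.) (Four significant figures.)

d = βγcτ ⇒ βγ = d/(cτ) = 7.830 m / (7.7948 m) = 1.0045.
β = (βγ)/√(1+(βγ)²) = 1.0045/√2.00902 = 0.7087.

0.7087c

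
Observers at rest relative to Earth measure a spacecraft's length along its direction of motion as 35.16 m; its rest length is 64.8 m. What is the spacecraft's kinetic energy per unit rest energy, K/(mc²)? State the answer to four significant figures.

From L = L₀/γ: γ = 64.8/35.16 = 1.843.
K/(mc²) = γ − 1 = 1.843 − 1 = 0.8430.

0.8430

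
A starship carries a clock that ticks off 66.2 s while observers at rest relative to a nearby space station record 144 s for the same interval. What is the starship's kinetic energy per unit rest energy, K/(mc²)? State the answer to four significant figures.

From Δt = γΔτ: γ = 144/66.2 = 2.17523.
Since K = (γ−1)mc², K/(mc²) = 2.17523 − 1 = 1.175.

1.175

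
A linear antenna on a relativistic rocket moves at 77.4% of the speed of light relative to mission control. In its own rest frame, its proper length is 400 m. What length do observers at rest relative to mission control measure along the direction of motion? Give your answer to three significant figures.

β² = 0.599076, so γ = 1/√0.400924 = 1.5793.
Length contraction: L = L₀/γ = 400/1.5793 = 253 m.

253 m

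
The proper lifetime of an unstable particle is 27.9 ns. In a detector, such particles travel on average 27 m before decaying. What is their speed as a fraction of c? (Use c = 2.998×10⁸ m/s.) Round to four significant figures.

0.9552c

Lab distance = (lab lifetime)·v = γτ·βc, so βγ = d/(cτ) = 27.00/(2.998×10⁸ × 2.790×10^-8) = 3.228.
With βγ = 3.228: γ² = 1 + (βγ)² = 11.42, and β = (βγ)/γ = 3.228/3.37935 = 0.9552.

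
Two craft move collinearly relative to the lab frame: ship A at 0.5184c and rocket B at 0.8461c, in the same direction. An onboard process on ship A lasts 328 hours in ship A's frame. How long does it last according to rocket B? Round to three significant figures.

404 hours

The velocity of ship A relative to rocket B is (0.5184 − 0.8461)c / (1 − 0.5184×0.8461) = −0.58374c; relative speed 0.58374c.
γ for this relative speed: γ = 1/√(1 − 0.340752) = 1.2316.
Ship A's interval is proper; time dilation gives Δt_B = γΔτ = 1.2316 × 328 hours = 404 hours.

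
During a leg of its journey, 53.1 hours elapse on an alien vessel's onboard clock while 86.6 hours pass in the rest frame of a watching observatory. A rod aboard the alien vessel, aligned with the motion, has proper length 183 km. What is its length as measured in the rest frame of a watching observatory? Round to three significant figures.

The time-dilation ratio gives γ = 86.6/53.1 = 1.63089.
The rod contracts by the same γ: 183 km / 1.63089 = 112 km.

112 km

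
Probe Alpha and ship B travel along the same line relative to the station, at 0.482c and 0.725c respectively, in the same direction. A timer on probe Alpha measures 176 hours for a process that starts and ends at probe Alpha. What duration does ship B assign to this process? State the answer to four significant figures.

The velocity of probe Alpha relative to ship B is (0.482 − 0.725)c / (1 − 0.482×0.725) = −0.37353c; relative speed 0.37353c.
At |u| = 0.37353c, γ = (1 − 0.139525)^(−1/2) = 1.078.
Probe Alpha's interval is proper; time dilation gives Δt_B = γΔτ = 1.078 × 176 hours = 189.7 hours.

189.7 hours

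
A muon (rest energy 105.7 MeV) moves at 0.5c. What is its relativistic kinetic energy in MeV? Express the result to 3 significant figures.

γ = 1/√(1 − β²) = 1/√(1 − 0.25) = 1/√0.75 = 1/0.866025 = 1.1547.
Kinetic energy: K = (γ − 1)mc² = (1.1547 − 1) × 105.7 MeV = 0.1547 × 105.7 = 16.4 MeV.

16.4 MeV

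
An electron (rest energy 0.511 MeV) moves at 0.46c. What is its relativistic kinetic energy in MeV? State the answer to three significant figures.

Lorentz factor: γ = (1 − 0.2116)^(−1/2) = 1.12623.
Kinetic energy: K = (γ − 1)mc² = (1.12623 − 1) × 0.511 MeV = 0.12623 × 0.511 = 0.0645 MeV.

0.0645 MeV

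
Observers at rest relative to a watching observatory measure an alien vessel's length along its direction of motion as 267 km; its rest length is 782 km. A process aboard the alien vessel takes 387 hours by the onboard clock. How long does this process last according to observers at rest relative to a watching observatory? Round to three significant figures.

1130 hours

γ = L₀/L = 782/267 = 2.92884.
The same γ dilates the second interval: 2.92884 × 387 hours = 1130 hours.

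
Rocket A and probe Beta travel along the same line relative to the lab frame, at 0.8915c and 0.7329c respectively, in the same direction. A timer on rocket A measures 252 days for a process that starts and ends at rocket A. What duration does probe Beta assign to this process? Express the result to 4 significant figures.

283.4 days

Speed of rocket A in probe Beta's frame: u = (v_A − v_B)/(1 − v_A v_B/c²) = (0.8915 − 0.7329)/(1 − 0.8915×0.7329) = 0.1586/0.34661965 = 0.45756; |u| = 0.45756c.
γ for this relative speed: γ = 1/√(1 − 0.209361) = 1.1246.
The clock on rocket A records proper time, so probe Beta measures Δt = γΔτ = 1.1246 × 252 = 283.4 days.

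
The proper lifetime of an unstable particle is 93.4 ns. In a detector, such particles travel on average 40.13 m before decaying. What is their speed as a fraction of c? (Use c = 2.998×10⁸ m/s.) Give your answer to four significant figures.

d = βγcτ ⇒ βγ = d/(cτ) = 40.13 m / (28.00132 m) = 1.4331.
β = (βγ)/√(1+(βγ)²) = 1.4331/√3.05378 = 0.8201.

0.8201c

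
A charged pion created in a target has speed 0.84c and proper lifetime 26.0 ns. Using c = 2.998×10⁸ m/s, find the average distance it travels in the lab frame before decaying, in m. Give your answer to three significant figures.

12.1 m

With β = 0.84, γ = 1/√(1 − 0.84²) = 1/√0.2944 = 1.843.
Lab-frame lifetime: Δt = γτ = 1.843 × 26.0 ns = 47.918 ns.
Distance: d = vΔt = 0.84 × 2.998×10⁸ m/s × 4.7918×10^-8 s = 12.1 m.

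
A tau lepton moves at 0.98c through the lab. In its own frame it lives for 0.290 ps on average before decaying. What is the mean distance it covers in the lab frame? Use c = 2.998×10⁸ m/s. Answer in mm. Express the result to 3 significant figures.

γ = 1/√(1 − β²) = 1/√(1 − 0.9604) = 1/√0.0396 = 1/0.198997 = 5.0252.
Lab-frame lifetime: Δt = γτ = 5.0252 × 0.290 ps = 1.4573 ps.
Distance: d = vΔt = 0.98 × 2.998×10⁸ m/s × 1.4573×10^-12 s = 4.28×10^-4 m = 0.428 mm.

0.428 mm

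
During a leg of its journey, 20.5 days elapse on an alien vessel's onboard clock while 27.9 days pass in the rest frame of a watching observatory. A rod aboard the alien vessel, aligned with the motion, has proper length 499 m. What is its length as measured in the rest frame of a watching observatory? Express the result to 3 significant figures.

367 m

The time-dilation ratio gives γ = 27.9/20.5 = 1.36098.
L = L₀/γ = 499/1.36098 = 367 m.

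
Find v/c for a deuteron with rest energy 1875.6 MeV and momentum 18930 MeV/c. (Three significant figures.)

pc/(mc²) = 18930/1875.6 = 10.093 = βγ = β/√(1−β²).
So β² = x²/(1 + x²) with x = 10.093: x² = 101.869, β² = 101.869/102.869 = 0.990279, β = 0.995.

0.995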